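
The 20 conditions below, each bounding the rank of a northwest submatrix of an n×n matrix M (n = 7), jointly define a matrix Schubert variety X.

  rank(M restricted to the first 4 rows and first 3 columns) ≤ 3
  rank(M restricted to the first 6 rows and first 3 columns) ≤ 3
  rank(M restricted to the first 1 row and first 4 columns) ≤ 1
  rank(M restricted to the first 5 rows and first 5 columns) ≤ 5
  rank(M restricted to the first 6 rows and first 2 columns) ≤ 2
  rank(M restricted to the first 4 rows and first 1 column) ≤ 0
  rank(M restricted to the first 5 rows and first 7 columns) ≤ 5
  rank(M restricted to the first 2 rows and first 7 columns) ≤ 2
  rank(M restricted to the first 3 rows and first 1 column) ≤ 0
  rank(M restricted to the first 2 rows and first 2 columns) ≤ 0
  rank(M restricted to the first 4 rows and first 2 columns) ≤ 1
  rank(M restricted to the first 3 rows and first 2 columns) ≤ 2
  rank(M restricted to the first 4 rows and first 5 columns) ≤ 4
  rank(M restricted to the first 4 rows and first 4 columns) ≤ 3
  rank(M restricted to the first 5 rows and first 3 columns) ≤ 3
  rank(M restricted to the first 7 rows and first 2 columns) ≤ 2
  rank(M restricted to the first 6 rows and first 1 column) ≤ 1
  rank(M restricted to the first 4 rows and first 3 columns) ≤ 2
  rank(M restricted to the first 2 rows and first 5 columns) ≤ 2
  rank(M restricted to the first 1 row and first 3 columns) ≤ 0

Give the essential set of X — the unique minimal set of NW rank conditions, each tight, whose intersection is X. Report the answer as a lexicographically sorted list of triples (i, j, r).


Reconstructing r_w from the 20 given conditions:

  R[1]: 0  0  0  1  1  1  1
  R[2]: 0  0  1  2  2  2  2
  R[3]: 0  1  2  3  3  3  3
  R[4]: 0  1  2  3  4  4  4
  R[5]: 1  2  3  4  5  5  5
  R[6]: 1  2  3  4  5  6  6
  R[7]: 1  2  3  4  5  6  7

the unique w with this rank table is (4, 3, 2, 5, 1, 6, 7).

Fulton essential set (3 of the 7 Rothe cells):

[(1, 3, 0), (2, 2, 0), (4, 1, 0)]


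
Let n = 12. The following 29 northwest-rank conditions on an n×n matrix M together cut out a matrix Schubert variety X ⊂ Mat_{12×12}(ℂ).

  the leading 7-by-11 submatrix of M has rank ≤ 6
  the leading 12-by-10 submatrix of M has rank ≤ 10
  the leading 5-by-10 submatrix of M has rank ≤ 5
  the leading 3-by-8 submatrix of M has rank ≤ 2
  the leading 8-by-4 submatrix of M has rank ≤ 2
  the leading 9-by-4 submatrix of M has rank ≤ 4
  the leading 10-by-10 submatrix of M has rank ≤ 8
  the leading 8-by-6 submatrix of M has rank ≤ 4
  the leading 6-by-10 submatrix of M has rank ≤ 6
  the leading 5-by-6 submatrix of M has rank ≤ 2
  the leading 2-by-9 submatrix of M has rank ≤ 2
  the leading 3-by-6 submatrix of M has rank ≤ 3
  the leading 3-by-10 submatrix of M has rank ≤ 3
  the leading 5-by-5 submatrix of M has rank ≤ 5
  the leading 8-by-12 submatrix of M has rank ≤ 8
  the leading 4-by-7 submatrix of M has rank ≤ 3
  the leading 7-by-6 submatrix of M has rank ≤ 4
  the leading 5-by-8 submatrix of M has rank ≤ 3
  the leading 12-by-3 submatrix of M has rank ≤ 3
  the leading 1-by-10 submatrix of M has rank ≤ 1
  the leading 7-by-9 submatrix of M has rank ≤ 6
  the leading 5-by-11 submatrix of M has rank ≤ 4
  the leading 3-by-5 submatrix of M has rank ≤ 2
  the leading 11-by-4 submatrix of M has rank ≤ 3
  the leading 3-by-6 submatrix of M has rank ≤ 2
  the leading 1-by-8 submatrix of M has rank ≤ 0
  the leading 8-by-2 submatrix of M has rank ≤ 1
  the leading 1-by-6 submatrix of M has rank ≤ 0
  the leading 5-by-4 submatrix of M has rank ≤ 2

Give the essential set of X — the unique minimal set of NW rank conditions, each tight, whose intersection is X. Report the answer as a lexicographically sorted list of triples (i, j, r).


Rank table r_w(12×12) implied by the 29 constraints:

  R[1]: 0 0 0 0 0 0 0 0 1 1 1 1
  R[2]: 1 1 1 1 1 1 1 1 2 2 2 2
  R[3]: 1 1 2 2 2 2 2 2 3 3 3 3
  R[4]: 1 1 2 2 2 2 3 3 4 4 4 4
  R[5]: 1 1 2 2 2 2 3 3 4 4 4 5
  R[6]: 1 1 2 2 3 3 4 4 5 5 5 6
  R[7]: 1 1 2 2 3 4 5 5 6 6 6 7
  R[8]: 1 1 2 2 3 4 5 6 7 7 7 8
  R[9]: 1 2 3 3 4 5 6 7 8 8 8 9
  R[10]: 1 2 3 3 4 5 6 7 8 8 9 10
  R[11]: 1 2 3 3 4 5 6 7 8 9 10 11
  R[12]: 1 2 3 4 5 6 7 8 9 10 11 12

the unique w with this rank table is (9, 1, 3, 7, 12, 5, 6, 8, 2, 11, 10, 4).

|D(w)|=29, |Ess(w)|=8:

[(1, 8, 0), (5, 6, 2), (5, 8, 3), (5, 11, 4), (8, 2, 1), (8, 4, 2), (10, 10, 8), (11, 4, 3)]


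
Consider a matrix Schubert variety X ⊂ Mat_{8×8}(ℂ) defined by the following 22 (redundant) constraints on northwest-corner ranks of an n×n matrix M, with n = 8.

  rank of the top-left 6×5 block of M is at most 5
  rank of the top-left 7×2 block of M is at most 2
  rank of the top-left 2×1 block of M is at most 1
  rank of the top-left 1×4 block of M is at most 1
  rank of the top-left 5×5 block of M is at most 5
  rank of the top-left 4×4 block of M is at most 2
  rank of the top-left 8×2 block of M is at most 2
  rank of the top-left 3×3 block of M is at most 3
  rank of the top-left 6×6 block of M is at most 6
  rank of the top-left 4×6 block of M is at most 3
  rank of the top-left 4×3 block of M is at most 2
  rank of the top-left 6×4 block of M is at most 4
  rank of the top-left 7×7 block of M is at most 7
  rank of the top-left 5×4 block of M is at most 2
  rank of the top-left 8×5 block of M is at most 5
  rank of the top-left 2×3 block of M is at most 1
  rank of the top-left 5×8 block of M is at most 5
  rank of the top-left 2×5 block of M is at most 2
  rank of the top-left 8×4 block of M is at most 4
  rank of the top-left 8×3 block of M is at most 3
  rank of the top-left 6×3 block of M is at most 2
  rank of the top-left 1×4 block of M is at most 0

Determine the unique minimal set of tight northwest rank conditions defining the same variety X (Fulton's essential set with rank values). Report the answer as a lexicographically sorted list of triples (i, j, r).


The tightest implied rank at each (i,j), from the 22 conditions:

  R[1]: 0 | 0 | 0 | 0 | 1 | 1 | 1 | 1
  R[2]: 1 | 1 | 1 | 1 | 2 | 2 | 2 | 2
  R[3]: 1 | 2 | 2 | 2 | 3 | 3 | 3 | 3
  R[4]: 1 | 2 | 2 | 2 | 3 | 3 | 4 | 4
  R[5]: 1 | 2 | 2 | 2 | 3 | 4 | 5 | 5
  R[6]: 1 | 2 | 2 | 3 | 4 | 5 | 6 | 6
  R[7]: 1 | 2 | 3 | 4 | 5 | 6 | 7 | 7
  R[8]: 1 | 2 | 3 | 4 | 5 | 6 | 7 | 8

hence w(1..8) = (5, 1, 2, 7, 6, 4, 3, 8).

4 SE-corners of the 10-cell Rothe diagram give Ess(w):

[(1, 4, 0), (4, 6, 3), (5, 4, 2), (6, 3, 2)]


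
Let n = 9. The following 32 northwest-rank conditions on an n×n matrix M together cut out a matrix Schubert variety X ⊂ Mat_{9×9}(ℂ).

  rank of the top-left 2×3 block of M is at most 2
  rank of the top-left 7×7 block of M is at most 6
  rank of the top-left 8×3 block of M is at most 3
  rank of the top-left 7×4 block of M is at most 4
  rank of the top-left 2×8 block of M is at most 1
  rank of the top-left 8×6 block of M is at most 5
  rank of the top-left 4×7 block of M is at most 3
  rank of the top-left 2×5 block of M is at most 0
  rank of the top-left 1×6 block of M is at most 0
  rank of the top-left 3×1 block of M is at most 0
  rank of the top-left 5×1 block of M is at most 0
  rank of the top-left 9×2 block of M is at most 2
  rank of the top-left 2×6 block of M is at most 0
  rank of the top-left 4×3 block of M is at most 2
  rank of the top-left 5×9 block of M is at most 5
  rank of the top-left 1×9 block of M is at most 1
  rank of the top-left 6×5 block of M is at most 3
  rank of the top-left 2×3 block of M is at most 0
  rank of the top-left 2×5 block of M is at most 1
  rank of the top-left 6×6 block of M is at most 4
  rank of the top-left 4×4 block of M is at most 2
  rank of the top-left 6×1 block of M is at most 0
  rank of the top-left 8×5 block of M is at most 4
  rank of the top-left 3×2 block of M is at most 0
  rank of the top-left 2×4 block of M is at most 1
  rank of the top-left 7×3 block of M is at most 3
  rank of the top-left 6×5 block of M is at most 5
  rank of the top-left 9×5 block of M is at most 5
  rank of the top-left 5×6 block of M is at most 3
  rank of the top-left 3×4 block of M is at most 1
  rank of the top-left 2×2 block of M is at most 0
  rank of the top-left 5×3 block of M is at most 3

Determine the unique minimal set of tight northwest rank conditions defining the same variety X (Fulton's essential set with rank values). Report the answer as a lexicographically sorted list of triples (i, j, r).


Rank table r_w(9×9) implied by the 32 constraints:

  0  0  0  0  0  0  1  1  1
  0  0  0  0  0  0  1  1  2
  0  0  1  1  1  1  2  2  3
  0  1  2  2  2  2  3  3  4
  0  1  2  3  3  3  4  4  5
  0  1  2  3  3  4  5  5  6
  1  2  3  4  4  5  6  6  7
  1  2  3  4  4  5  6  7  8
  1  2  3  4  5  6  7  8  9

reading off 1-entries of Δ²R: w = (7, 9, 3, 2, 4, 6, 1, 8, 5).

|D(w)|=20, |Ess(w)|=6:

[(2, 6, 0), (2, 8, 1), (3, 2, 0), (6, 1, 0), (6, 5, 3), (8, 5, 4)]


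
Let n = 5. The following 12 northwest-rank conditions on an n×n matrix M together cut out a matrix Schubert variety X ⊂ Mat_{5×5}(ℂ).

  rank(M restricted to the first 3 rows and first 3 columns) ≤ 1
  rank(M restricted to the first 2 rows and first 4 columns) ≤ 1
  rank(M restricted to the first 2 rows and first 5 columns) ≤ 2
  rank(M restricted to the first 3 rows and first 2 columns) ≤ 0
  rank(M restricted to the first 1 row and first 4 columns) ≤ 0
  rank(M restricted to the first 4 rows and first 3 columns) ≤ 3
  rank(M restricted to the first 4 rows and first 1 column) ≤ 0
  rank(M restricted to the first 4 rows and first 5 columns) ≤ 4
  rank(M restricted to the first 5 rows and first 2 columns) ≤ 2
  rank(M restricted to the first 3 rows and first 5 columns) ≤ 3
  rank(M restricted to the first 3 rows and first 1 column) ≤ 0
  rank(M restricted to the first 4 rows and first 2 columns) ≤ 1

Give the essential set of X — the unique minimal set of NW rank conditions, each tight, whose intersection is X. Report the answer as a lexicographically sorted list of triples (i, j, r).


Recovering R(i,j) via the rank-extension bound from the 12 conditions:

  0  0  0  0  1
  0  0  1  1  2
  0  0  1  2  3
  0  1  2  3  4
  1  2  3  4  5

second differences of R give the permutation w = (5, 3, 4, 2, 1).

Rothe diagram D(w) (9 cells), 3 SE-corners (essential conditions):

[(1, 4, 0), (3, 2, 0), (4, 1, 0)]


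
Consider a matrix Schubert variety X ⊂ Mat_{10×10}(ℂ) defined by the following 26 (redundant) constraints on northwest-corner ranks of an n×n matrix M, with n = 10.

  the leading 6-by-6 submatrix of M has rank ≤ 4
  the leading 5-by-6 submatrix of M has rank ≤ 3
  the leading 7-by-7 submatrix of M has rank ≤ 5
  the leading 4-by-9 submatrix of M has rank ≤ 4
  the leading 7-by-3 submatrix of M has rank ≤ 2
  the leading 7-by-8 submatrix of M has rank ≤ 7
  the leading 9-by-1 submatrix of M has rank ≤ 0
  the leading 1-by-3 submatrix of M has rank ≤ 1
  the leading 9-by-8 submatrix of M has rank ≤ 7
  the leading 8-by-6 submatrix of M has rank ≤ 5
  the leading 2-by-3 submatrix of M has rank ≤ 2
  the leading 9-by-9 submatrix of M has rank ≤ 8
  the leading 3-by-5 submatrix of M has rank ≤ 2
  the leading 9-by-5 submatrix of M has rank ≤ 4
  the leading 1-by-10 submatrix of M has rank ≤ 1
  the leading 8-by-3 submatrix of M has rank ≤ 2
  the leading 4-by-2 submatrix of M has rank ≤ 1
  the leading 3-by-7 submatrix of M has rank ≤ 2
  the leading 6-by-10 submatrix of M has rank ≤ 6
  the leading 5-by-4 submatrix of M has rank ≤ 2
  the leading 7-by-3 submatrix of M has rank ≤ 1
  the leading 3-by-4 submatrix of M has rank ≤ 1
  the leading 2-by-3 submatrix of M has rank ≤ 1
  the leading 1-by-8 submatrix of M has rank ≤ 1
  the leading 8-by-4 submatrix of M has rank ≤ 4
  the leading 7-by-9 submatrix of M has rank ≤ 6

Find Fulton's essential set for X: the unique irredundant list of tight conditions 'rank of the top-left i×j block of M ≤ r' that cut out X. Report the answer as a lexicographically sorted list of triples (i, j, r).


Rank table r_w(10×10) implied by the 26 constraints:

  R[1]: 0 | 1 | 1 | 1 | 1 | 1 | 1 | 1 | 1 | 1
  R[2]: 0 | 1 | 1 | 1 | 2 | 2 | 2 | 2 | 2 | 2
  R[3]: 0 | 1 | 1 | 1 | 2 | 2 | 2 | 3 | 3 | 3
  R[4]: 0 | 1 | 1 | 2 | 3 | 3 | 3 | 4 | 4 | 4
  R[5]: 0 | 1 | 1 | 2 | 3 | 3 | 4 | 5 | 5 | 5
  R[6]: 0 | 1 | 1 | 2 | 3 | 4 | 5 | 6 | 6 | 6
  R[7]: 0 | 1 | 1 | 2 | 3 | 4 | 5 | 6 | 6 | 7
  R[8]: 0 | 1 | 2 | 3 | 4 | 5 | 6 | 7 | 7 | 8
  R[9]: 0 | 1 | 2 | 3 | 4 | 5 | 6 | 7 | 8 | 9
  R[10]: 1 | 2 | 3 | 4 | 5 | 6 | 7 | 8 | 9 | 10

second differences of R give the permutation w = (2, 5, 8, 4, 7, 6, 10, 3, 9, 1).

Fulton essential set (6 of the 21 Rothe cells):

[(3, 4, 1), (3, 7, 2), (5, 6, 3), (7, 3, 1), (7, 9, 6), (9, 1, 0)]


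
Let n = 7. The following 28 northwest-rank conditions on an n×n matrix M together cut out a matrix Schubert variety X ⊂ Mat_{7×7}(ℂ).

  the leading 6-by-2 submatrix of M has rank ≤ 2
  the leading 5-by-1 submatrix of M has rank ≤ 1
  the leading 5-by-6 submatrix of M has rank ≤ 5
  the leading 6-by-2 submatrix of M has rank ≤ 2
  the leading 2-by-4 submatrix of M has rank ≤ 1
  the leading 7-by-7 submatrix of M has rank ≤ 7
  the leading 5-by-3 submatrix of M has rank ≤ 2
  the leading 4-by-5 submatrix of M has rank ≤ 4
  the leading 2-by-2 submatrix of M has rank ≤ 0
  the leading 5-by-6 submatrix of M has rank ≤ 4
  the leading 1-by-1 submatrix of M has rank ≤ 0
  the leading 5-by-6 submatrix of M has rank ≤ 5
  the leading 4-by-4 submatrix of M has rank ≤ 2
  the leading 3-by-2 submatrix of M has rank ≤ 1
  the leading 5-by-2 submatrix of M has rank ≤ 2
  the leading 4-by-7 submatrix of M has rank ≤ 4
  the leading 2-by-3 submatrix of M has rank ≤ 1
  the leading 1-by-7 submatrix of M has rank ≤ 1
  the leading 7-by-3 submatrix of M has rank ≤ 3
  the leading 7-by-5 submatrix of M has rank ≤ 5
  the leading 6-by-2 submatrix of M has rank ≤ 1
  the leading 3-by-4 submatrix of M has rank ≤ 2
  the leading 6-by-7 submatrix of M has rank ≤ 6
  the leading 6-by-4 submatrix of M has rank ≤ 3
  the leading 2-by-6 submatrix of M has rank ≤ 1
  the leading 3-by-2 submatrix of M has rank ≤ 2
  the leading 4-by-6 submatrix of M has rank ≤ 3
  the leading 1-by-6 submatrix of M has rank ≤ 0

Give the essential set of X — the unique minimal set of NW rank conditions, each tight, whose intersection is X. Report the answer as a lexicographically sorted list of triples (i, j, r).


Computing R[i][j] = min implied NW-rank bound (n=7, 28 conditions):

  R[1]: 0 | 0 | 0 | 0 | 0 | 0 | 1
  R[2]: 0 | 0 | 1 | 1 | 1 | 1 | 2
  R[3]: 1 | 1 | 2 | 2 | 2 | 2 | 3
  R[4]: 1 | 1 | 2 | 2 | 3 | 3 | 4
  R[5]: 1 | 1 | 2 | 3 | 4 | 4 | 5
  R[6]: 1 | 1 | 2 | 3 | 4 | 5 | 6
  R[7]: 1 | 2 | 3 | 4 | 5 | 6 | 7

giving w = (7, 3, 1, 5, 4, 6, 2) via Δ²R.

4 SE-corners of the 12-cell Rothe diagram give Ess(w):

[(1, 6, 0), (2, 2, 0), (4, 4, 2), (6, 2, 1)]


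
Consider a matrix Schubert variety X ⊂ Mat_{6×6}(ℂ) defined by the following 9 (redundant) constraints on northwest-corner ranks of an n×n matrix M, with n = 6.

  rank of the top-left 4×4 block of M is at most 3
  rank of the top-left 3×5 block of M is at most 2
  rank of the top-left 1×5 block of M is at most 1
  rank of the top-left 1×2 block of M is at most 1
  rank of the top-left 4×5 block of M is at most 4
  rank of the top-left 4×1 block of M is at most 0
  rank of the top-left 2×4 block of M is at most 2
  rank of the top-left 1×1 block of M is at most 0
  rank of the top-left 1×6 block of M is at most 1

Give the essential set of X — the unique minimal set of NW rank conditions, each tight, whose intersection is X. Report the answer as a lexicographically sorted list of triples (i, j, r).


Rank table r_w(6×6) implied by the 9 constraints:

  R[1]: 0, 1, 1, 1, 1, 1
  R[2]: 0, 1, 2, 2, 2, 2
  R[3]: 0, 1, 2, 2, 2, 3
  R[4]: 0, 1, 2, 3, 3, 4
  R[5]: 1, 2, 3, 4, 4, 5
  R[6]: 1, 2, 3, 4, 5, 6

second differences of R give the permutation w = (2, 3, 6, 4, 1, 5).

Rothe diagram D(w) (6 cells), 2 SE-corners (essential conditions):

[(3, 5, 2), (4, 1, 0)]


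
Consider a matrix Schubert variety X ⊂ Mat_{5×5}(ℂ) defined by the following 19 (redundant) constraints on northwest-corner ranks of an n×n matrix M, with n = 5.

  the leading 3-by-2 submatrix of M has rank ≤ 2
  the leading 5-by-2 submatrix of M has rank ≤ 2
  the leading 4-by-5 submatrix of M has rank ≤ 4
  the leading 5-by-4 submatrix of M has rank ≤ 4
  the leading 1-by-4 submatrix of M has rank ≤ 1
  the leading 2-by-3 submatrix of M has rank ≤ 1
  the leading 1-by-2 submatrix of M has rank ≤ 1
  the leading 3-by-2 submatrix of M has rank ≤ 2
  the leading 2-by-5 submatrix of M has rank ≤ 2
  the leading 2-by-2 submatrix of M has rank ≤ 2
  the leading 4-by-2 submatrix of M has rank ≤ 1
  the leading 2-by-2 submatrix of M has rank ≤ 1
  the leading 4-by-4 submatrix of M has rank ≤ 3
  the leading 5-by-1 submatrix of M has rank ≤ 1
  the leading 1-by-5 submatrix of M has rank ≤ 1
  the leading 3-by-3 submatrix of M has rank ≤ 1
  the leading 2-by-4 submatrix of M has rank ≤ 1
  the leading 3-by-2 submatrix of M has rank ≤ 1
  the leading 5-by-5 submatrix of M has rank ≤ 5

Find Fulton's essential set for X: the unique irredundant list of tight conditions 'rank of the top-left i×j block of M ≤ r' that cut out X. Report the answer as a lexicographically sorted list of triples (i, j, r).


Reconstructing r_w from the 19 given conditions:

  R[1]: 1  1  1  1  1
  R[2]: 1  1  1  1  2
  R[3]: 1  1  1  2  3
  R[4]: 1  1  2  3  4
  R[5]: 1  2  3  4  5

hence w(1..5) = (1, 5, 4, 3, 2).

ℓ(w)=6; the 3 essential cells (i,j,r):

[(2, 4, 1), (3, 3, 1), (4, 2, 1)]


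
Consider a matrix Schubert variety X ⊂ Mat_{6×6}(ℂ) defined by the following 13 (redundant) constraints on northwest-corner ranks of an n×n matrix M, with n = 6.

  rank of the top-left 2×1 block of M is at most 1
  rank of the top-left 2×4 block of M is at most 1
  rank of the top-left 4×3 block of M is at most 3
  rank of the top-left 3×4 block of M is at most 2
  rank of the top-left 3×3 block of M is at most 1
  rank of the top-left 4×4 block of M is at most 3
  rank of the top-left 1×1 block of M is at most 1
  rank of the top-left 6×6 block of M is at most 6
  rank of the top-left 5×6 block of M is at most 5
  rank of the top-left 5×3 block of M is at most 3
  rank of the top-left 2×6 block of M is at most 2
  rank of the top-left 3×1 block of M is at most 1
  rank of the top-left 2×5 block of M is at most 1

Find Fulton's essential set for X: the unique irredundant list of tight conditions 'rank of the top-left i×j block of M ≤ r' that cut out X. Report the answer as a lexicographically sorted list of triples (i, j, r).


The tightest implied rank at each (i,j), from the 13 conditions:

  i=1: 1 1 1 1 1 1
  i=2: 1 1 1 1 1 2
  i=3: 1 1 1 2 2 3
  i=4: 1 2 2 3 3 4
  i=5: 1 2 3 4 4 5
  i=6: 1 2 3 4 5 6

giving w = (1, 6, 4, 2, 3, 5) via Δ²R.

D(w) has 6 cells with 2 SE-corners; essential set:

[(2, 5, 1), (3, 3, 1)]


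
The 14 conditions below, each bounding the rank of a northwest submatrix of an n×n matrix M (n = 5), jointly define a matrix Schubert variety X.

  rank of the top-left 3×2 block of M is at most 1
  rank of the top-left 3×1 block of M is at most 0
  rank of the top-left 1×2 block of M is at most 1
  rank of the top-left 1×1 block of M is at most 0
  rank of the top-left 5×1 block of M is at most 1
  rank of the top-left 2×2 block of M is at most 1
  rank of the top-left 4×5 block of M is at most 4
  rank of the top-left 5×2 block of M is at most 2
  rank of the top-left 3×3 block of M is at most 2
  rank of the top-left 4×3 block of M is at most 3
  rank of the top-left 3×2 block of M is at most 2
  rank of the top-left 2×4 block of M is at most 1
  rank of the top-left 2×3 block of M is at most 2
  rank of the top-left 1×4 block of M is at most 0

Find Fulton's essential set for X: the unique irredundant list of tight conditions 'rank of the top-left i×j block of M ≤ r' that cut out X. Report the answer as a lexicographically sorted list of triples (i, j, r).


Recovering R(i,j) via the rank-extension bound from the 14 conditions:

  R[1]: 0  0  0  0  1
  R[2]: 0  1  1  1  2
  R[3]: 0  1  2  2  3
  R[4]: 1  2  3  3  4
  R[5]: 1  2  3  4  5

so w = (5, 2, 3, 1, 4).

ℓ(w)=6; the 2 essential cells (i,j,r):

[(1, 4, 0), (3, 1, 0)]


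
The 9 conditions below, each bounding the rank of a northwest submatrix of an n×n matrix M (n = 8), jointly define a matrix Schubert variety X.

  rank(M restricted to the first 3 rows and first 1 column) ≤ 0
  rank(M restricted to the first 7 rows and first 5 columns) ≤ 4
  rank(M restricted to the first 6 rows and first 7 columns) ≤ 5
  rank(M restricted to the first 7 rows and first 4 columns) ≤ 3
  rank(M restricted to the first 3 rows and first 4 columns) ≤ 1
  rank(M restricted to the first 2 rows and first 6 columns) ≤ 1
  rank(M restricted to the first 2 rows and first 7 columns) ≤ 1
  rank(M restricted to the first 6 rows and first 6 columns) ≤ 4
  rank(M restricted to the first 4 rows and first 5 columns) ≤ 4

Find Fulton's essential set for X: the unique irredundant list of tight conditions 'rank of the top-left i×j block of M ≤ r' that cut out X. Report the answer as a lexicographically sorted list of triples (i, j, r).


The tightest implied rank at each (i,j), from the 9 conditions:

  0 | 1 | 1 | 1 | 1 | 1 | 1 | 1
  0 | 1 | 1 | 1 | 1 | 1 | 1 | 2
  0 | 1 | 1 | 1 | 2 | 2 | 2 | 3
  1 | 2 | 2 | 2 | 3 | 3 | 3 | 4
  1 | 2 | 3 | 3 | 4 | 4 | 4 | 5
  1 | 2 | 3 | 3 | 4 | 4 | 5 | 6
  1 | 2 | 3 | 3 | 4 | 5 | 6 | 7
  1 | 2 | 3 | 4 | 5 | 6 | 7 | 8

reading off 1-entries of Δ²R: w = (2, 8, 5, 1, 3, 7, 6, 4).

ℓ(w)=13; the 5 essential cells (i,j,r):

[(2, 7, 1), (3, 1, 0), (3, 4, 1), (6, 6, 4), (7, 4, 3)]


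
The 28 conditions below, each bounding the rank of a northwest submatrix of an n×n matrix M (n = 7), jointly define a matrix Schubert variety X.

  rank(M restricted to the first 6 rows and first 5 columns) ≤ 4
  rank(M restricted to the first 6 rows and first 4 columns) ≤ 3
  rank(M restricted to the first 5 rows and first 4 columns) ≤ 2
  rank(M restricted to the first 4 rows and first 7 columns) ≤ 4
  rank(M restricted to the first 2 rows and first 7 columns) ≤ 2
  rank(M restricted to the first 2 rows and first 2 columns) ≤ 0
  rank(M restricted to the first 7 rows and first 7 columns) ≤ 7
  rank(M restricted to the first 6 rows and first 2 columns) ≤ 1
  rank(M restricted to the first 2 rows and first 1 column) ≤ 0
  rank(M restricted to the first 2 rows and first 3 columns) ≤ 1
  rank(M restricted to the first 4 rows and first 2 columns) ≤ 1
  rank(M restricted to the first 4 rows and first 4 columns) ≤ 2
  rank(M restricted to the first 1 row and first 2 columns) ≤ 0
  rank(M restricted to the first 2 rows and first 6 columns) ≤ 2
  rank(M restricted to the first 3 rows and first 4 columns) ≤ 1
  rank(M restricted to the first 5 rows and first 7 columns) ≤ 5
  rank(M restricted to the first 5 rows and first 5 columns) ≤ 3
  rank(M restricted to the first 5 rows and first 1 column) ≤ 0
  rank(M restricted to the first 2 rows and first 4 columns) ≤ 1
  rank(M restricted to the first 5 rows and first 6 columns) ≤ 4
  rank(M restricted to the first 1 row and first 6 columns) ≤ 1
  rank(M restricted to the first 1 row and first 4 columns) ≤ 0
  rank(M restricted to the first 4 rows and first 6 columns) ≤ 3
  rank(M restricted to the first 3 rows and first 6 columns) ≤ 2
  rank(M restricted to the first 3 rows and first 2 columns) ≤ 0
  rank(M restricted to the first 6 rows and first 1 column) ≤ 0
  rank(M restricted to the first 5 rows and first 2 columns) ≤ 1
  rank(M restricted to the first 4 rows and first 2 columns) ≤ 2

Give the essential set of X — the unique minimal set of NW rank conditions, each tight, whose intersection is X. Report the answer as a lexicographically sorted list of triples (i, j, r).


The tightest implied rank at each (i,j), from the 28 conditions:

  R[1]: 0, 0, 0, 0, 1, 1, 1
  R[2]: 0, 0, 1, 1, 2, 2, 2
  R[3]: 0, 0, 1, 1, 2, 2, 3
  R[4]: 0, 1, 2, 2, 3, 3, 4
  R[5]: 0, 1, 2, 2, 3, 4, 5
  R[6]: 0, 1, 2, 3, 4, 5, 6
  R[7]: 1, 2, 3, 4, 5, 6, 7

giving w = (5, 3, 7, 2, 6, 4, 1) via Δ²R.

Fulton essential set (6 of the 14 Rothe cells):

[(1, 4, 0), (3, 2, 0), (3, 4, 1), (3, 6, 2), (5, 4, 2), (6, 1, 0)]


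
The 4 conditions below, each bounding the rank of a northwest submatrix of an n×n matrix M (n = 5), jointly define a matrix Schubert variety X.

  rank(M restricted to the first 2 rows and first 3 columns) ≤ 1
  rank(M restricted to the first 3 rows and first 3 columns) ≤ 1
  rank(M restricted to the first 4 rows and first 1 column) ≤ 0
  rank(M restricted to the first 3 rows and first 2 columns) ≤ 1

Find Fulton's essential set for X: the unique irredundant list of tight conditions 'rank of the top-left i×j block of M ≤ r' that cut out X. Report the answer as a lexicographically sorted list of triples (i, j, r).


Propagating the 4 rank bounds to every northwest block:

  R[1]: 0  1  1  1  1
  R[2]: 0  1  1  2  2
  R[3]: 0  1  1  2  3
  R[4]: 0  1  2  3  4
  R[5]: 1  2  3  4  5

so w = (2, 4, 5, 3, 1).

Fulton essential set (2 of the 6 Rothe cells):

[(3, 3, 1), (4, 1, 0)]


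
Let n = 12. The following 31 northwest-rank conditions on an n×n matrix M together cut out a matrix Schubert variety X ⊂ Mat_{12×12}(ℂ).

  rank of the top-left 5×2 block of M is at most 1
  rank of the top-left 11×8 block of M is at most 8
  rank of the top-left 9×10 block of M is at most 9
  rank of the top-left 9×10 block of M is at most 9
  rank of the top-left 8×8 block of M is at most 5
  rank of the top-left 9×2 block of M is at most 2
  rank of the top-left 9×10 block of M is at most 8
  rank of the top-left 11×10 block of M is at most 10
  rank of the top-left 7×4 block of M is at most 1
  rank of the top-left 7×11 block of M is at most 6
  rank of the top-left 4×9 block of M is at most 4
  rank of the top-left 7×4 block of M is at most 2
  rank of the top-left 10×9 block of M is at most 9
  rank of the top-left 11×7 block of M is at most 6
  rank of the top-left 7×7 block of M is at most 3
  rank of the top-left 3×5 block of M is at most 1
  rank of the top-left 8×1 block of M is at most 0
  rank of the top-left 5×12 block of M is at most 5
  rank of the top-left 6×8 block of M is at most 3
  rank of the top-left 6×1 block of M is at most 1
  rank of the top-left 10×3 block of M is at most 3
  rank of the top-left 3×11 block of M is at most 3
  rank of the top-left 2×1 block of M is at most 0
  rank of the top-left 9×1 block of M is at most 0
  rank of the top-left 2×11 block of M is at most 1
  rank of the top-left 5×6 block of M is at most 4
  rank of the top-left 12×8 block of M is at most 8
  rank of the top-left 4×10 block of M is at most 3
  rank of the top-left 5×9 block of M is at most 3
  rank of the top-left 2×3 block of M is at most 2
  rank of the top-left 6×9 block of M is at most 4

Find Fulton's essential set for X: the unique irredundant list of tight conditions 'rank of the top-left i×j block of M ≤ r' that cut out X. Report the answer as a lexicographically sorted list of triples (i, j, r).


The tightest implied rank at each (i,j), from the 31 conditions:

  row 1: 0  1  1  1  1  1  1  1  1  1  1  1
  row 2: 0  1  1  1  1  1  1  1  1  1  1  2
  row 3: 0  1  1  1  1  2  2  2  2  2  2  3
  row 4: 0  1  1  1  2  3  3  3  3  3  3  4
  row 5: 0  1  1  1  2  3  3  3  3  4  4  5
  row 6: 0  1  1  1  2  3  3  3  4  5  5  6
  row 7: 0  1  1  1  2  3  3  4  5  6  6  7
  row 8: 0  1  2  2  3  4  4  5  6  7  7  8
  row 9: 0  1  2  3  4  5  5  6  7  8  8  9
  row 10: 1  2  3  4  5  6  6  7  8  9  9  10
  row 11: 1  2  3  4  5  6  6  7  8  9  10  11
  row 12: 1  2  3  4  5  6  7  8  9  10  11  12

the unique w with this rank table is (2, 12, 6, 5, 10, 9, 8, 3, 4, 1, 11, 7).

8 SE-corners of the 36-cell Rothe diagram give Ess(w):

[(2, 11, 1), (3, 5, 1), (5, 9, 3), (6, 8, 3), (7, 4, 1), (7, 7, 3), (9, 1, 0), (11, 7, 6)]


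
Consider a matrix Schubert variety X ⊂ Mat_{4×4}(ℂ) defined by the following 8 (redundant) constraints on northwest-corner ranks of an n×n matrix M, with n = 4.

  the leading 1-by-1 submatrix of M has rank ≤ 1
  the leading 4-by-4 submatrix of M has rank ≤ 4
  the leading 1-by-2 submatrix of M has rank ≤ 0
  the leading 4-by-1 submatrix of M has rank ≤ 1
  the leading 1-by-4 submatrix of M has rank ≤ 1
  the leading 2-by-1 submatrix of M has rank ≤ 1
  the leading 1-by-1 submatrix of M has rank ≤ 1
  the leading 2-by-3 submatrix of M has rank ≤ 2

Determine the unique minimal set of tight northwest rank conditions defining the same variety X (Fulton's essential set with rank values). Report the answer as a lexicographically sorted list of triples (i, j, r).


Reconstructing r_w from the 8 given conditions:

  i=1: 0, 0, 1, 1
  i=2: 1, 1, 2, 2
  i=3: 1, 2, 3, 3
  i=4: 1, 2, 3, 4

reading off 1-entries of Δ²R: w = (3, 1, 2, 4).

ℓ(w)=2; the 1 essential cell (i,j,r):

[(1, 2, 0)]


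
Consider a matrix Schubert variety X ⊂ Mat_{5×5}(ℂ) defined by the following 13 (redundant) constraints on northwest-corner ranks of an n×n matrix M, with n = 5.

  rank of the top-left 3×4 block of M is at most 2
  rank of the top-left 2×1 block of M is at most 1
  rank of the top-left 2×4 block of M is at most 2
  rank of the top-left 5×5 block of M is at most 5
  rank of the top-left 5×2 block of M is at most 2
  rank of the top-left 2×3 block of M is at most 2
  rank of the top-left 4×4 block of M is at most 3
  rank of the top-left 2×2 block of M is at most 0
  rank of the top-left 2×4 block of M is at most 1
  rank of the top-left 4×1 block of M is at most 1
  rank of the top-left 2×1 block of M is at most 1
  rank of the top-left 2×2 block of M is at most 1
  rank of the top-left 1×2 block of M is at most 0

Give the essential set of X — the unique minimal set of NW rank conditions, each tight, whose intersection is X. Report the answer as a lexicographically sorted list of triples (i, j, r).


Computing R[i][j] = min implied NW-rank bound (n=5, 13 conditions):

  i=1: 0  0  1  1  1
  i=2: 0  0  1  1  2
  i=3: 1  1  2  2  3
  i=4: 1  2  3  3  4
  i=5: 1  2  3  4  5

reading off 1-entries of Δ²R: w = (3, 5, 1, 2, 4).

2 SE-corners of the 5-cell Rothe diagram give Ess(w):

[(2, 2, 0), (2, 4, 1)]


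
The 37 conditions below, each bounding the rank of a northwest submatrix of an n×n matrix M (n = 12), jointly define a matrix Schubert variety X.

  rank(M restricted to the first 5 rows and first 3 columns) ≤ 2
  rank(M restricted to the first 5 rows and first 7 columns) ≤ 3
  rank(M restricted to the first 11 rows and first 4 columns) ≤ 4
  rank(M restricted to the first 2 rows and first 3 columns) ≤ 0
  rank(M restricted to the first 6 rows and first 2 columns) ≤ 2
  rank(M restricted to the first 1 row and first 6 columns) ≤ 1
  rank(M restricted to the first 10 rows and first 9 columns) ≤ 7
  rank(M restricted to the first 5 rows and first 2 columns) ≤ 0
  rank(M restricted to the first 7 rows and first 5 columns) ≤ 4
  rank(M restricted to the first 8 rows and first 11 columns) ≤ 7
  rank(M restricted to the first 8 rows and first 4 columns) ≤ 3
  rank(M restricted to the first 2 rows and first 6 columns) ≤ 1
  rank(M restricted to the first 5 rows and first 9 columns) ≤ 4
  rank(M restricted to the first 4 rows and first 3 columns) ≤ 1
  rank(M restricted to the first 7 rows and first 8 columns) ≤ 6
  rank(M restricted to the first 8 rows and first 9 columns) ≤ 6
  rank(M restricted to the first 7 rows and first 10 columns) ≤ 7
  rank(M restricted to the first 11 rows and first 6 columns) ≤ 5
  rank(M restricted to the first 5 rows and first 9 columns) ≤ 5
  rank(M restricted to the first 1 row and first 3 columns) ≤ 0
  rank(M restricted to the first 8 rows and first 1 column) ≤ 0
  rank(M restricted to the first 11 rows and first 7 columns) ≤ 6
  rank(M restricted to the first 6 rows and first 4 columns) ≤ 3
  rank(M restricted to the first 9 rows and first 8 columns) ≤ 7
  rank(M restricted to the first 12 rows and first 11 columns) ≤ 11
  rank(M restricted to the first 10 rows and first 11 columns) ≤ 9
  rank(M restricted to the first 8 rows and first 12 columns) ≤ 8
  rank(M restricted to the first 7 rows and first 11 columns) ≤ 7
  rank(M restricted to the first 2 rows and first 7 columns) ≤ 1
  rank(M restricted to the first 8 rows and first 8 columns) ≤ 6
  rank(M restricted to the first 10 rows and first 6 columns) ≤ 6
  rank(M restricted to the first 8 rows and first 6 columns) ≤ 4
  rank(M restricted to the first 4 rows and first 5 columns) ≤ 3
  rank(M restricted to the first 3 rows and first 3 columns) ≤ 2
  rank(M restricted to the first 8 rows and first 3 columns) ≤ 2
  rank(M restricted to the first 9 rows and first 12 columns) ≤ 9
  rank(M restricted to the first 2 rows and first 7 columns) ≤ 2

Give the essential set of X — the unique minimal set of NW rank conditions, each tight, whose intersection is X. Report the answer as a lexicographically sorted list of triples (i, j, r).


Computing R[i][j] = min implied NW-rank bound (n=12, 37 conditions):

  i=1: 0  0  0  1  1  1  1  1  1  1  1  1
  i=2: 0  0  0  1  1  1  1  2  2  2  2  2
  i=3: 0  0  1  2  2  2  2  3  3  3  3  3
  i=4: 0  0  1  2  3  3  3  4  4  4  4  4
  i=5: 0  0  1  2  3  3  3  4  4  5  5  5
  i=6: 0  1  2  3  4  4  4  5  5  6  6  6
  i=7: 0  1  2  3  4  4  5  6  6  7  7  7
  i=8: 0  1  2  3  4  4  5  6  6  7  7  8
  i=9: 1  2  3  4  5  5  6  7  7  8  8  9
  i=10: 1  2  3  4  5  5  6  7  7  8  9  10
  i=11: 1  2  3  4  5  5  6  7  8  9  10  11
  i=12: 1  2  3  4  5  6  7  8  9  10  11  12

hence w(1..12) = (4, 8, 3, 5, 10, 2, 7, 12, 1, 11, 9, 6).

Rothe diagram D(w) (28 cells), 11 SE-corners (essential conditions):

[(2, 3, 0), (2, 7, 1), (5, 2, 0), (5, 7, 3), (5, 9, 4), (8, 1, 0), (8, 6, 4), (8, 9, 6), (8, 11, 7), (10, 9, 7), (11, 6, 5)]


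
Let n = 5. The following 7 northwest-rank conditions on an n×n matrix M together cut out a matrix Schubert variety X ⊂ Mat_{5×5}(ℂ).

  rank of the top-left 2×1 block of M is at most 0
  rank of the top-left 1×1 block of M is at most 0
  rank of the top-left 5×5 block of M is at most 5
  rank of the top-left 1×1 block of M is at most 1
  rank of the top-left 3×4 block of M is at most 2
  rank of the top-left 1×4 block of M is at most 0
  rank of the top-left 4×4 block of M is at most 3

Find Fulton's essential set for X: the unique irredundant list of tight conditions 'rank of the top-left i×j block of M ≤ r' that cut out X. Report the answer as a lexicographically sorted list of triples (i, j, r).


Recovering R(i,j) via the rank-extension bound from the 7 conditions:

  i=1: 0  0  0  0  1
  i=2: 0  1  1  1  2
  i=3: 1  2  2  2  3
  i=4: 1  2  3  3  4
  i=5: 1  2  3  4  5

reading off 1-entries of Δ²R: w = (5, 2, 1, 3, 4).

|D(w)|=5, |Ess(w)|=2:

[(1, 4, 0), (2, 1, 0)]


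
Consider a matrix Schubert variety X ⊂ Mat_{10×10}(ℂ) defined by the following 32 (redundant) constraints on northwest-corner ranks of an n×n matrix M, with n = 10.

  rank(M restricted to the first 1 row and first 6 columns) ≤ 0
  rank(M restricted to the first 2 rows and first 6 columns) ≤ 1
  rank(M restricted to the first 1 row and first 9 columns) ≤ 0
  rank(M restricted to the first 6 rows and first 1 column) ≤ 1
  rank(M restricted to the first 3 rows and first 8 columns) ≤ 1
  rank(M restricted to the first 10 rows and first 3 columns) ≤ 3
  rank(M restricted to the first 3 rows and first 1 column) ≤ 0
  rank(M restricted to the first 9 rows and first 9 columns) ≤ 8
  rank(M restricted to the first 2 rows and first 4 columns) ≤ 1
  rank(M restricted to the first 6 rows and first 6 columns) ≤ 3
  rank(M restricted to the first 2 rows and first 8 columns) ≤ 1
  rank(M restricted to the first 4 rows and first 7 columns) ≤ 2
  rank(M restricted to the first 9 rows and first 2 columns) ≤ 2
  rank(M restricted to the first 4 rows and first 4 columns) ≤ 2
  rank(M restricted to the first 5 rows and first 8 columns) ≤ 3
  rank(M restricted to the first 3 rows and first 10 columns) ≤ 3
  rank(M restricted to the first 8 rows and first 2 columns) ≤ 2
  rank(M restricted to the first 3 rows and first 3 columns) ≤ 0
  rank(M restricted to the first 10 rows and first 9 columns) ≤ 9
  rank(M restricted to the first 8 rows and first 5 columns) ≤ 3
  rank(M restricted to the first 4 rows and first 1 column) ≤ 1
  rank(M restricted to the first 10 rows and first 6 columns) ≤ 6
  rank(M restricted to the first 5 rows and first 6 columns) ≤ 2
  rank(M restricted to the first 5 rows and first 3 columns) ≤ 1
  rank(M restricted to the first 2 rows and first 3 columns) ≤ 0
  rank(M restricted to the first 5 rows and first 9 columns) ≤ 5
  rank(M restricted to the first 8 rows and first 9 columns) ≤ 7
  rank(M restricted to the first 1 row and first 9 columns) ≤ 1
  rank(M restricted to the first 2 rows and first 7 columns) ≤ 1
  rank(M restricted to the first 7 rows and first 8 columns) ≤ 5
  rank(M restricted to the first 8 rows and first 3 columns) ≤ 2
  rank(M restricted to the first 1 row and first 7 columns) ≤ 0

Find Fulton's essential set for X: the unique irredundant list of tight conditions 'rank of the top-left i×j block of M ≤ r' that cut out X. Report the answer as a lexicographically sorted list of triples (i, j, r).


The tightest implied rank at each (i,j), from the 32 conditions:

  row 1: 0 0 0 0 0 0 0 0 0 1
  row 2: 0 0 0 1 1 1 1 1 1 2
  row 3: 0 0 0 1 1 1 1 1 2 3
  row 4: 1 1 1 2 2 2 2 2 3 4
  row 5: 1 1 1 2 2 2 3 3 4 5
  row 6: 1 2 2 3 3 3 4 4 5 6
  row 7: 1 2 2 3 3 4 5 5 6 7
  row 8: 1 2 2 3 3 4 5 6 7 8
  row 9: 1 2 3 4 4 5 6 7 8 9
  row 10: 1 2 3 4 5 6 7 8 9 10

so w = (10, 4, 9, 1, 7, 2, 6, 8, 3, 5).

D(w) has 27 cells with 7 SE-corners; essential set:

[(1, 9, 0), (3, 3, 0), (3, 8, 1), (5, 3, 1), (5, 6, 2), (8, 3, 2), (8, 5, 3)]


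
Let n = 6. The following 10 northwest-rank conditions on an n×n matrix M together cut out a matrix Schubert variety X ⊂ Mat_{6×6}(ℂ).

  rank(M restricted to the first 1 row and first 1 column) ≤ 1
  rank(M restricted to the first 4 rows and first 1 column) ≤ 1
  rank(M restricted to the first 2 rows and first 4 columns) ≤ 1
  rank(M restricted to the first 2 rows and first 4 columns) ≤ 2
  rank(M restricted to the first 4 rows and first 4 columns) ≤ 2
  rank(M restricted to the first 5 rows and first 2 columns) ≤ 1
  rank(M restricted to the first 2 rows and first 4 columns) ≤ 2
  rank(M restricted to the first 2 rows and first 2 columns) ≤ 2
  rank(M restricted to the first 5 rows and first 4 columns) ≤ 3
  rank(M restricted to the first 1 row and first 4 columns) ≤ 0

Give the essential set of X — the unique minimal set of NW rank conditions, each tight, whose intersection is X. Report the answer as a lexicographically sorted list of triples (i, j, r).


The tightest implied rank at each (i,j), from the 10 conditions:

  row 1: 0 | 0 | 0 | 0 | 1 | 1
  row 2: 1 | 1 | 1 | 1 | 2 | 2
  row 3: 1 | 1 | 2 | 2 | 3 | 3
  row 4: 1 | 1 | 2 | 2 | 3 | 4
  row 5: 1 | 1 | 2 | 3 | 4 | 5
  row 6: 1 | 2 | 3 | 4 | 5 | 6

giving w = (5, 1, 3, 6, 4, 2) via Δ²R.

ℓ(w)=8; the 3 essential cells (i,j,r):

[(1, 4, 0), (4, 4, 2), (5, 2, 1)]


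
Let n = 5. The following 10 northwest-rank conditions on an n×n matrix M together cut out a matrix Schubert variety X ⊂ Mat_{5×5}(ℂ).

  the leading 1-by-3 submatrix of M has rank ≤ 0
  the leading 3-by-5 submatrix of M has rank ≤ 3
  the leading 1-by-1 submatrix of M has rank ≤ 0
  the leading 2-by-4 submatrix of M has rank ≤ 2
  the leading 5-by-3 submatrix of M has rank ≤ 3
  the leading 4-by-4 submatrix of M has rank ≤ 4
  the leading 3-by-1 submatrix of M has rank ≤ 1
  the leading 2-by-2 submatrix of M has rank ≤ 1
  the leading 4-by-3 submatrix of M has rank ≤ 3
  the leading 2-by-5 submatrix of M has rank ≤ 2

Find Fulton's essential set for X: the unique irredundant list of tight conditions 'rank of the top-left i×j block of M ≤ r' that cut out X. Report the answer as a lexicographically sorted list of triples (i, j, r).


Computing R[i][j] = min implied NW-rank bound (n=5, 10 conditions):

  R[1]: 0  0  0  1  1
  R[2]: 1  1  1  2  2
  R[3]: 1  2  2  3  3
  R[4]: 1  2  3  4  4
  R[5]: 1  2  3  4  5

reading off 1-entries of Δ²R: w = (4, 1, 2, 3, 5).

1 SE-corner of the 3-cell Rothe diagram gives Ess(w):

[(1, 3, 0)]
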